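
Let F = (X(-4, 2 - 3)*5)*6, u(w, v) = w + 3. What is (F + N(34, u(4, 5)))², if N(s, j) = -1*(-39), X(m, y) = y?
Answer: 81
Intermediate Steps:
u(w, v) = 3 + w
F = -30 (F = ((2 - 3)*5)*6 = -1*5*6 = -5*6 = -30)
N(s, j) = 39
(F + N(34, u(4, 5)))² = (-30 + 39)² = 9² = 81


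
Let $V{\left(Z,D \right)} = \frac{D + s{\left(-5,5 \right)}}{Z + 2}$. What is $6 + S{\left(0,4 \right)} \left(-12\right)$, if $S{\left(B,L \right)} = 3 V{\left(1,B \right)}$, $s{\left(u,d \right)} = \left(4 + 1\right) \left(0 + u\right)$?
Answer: $306$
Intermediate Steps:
$s{\left(u,d \right)} = 5 u$
$V{\left(Z,D \right)} = \frac{-25 + D}{2 + Z}$ ($V{\left(Z,D \right)} = \frac{D + 5 \left(-5\right)}{Z + 2} = \frac{D - 25}{2 + Z} = \frac{-25 + D}{2 + Z}$)
$S{\left(B,L \right)} = -25 + B$ ($S{\left(B,L \right)} = 3 \frac{-25 + B}{2 + 1} = 3 \frac{-25 + B}{3} = 3 \left(- \frac{25}{3} + \frac{B}{3}\right) = -25 + B$)
$6 + S{\left(0,4 \right)} \left(-12\right) = 6 + \left(-25 + 0\right) \left(-12\right) = 6 - -300 = 6 + 300 = 306$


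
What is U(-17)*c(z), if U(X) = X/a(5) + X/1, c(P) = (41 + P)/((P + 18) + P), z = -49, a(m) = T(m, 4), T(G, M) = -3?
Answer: -17/15 ≈ -1.1333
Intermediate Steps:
a(m) = -3
c(P) = (41 + P)/(18 + 2*P) (c(P) = (41 + P)/((18 + P) + P) = (41 + P)/(18 + 2*P))
U(X) = 2*X/3 (U(X) = X/(-3) + X/1 = X*(-⅓) + X*1 = -X/3 + X = 2*X/3)
U(-17)*c(z) = ((⅔)*(-17))*((41 - 49)/(2*(9 - 49))) = -17*(-8)/(3*(-40)) = -17*(-1)*(-8)/(3*40) = -34/3*⅒ = -17/15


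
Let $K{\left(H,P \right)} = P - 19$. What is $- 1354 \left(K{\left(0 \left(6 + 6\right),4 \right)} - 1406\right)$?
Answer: $1924034$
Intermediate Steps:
$K{\left(H,P \right)} = -19 + P$
$- 1354 \left(K{\left(0 \left(6 + 6\right),4 \right)} - 1406\right) = - 1354 \left(\left(-19 + 4\right) - 1406\right) = - 1354 \left(-15 - 1406\right) = \left(-1354\right) \left(-1421\right) = 1924034$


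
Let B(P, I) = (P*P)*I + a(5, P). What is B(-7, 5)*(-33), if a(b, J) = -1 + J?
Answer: -7821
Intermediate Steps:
B(P, I) = -1 + P + I*P² (B(P, I) = (P*P)*I + (-1 + P) = P²*I + (-1 + P) = I*P² + (-1 + P) = -1 + P + I*P²)
B(-7, 5)*(-33) = (-1 - 7 + 5*(-7)²)*(-33) = (-1 - 7 + 5*49)*(-33) = (-1 - 7 + 245)*(-33) = 237*(-33) = -7821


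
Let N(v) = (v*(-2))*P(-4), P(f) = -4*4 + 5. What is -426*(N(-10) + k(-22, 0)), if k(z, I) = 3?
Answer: 92442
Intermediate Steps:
P(f) = -11 (P(f) = -16 + 5 = -11)
N(v) = 22*v (N(v) = (v*(-2))*(-11) = -2*v*(-11) = 22*v)
-426*(N(-10) + k(-22, 0)) = -426*(22*(-10) + 3) = -426*(-220 + 3) = -426*(-217) = 92442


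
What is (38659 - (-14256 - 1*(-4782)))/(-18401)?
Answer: -48133/18401 ≈ -2.6158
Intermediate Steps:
(38659 - (-14256 - 1*(-4782)))/(-18401) = (38659 - (-14256 + 4782))*(-1/18401) = (38659 - 1*(-9474))*(-1/18401) = (38659 + 9474)*(-1/18401) = 48133*(-1/18401) = -48133/18401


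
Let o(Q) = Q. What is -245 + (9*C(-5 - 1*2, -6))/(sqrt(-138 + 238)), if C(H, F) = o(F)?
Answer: -1252/5 ≈ -250.40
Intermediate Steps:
C(H, F) = F
-245 + (9*C(-5 - 1*2, -6))/(sqrt(-138 + 238)) = -245 + (9*(-6))/(sqrt(-138 + 238)) = -245 - 54/sqrt(100) = -245 - 54/10 = -245 + (1/10)*(-54) = -245 - 27/5 = -1252/5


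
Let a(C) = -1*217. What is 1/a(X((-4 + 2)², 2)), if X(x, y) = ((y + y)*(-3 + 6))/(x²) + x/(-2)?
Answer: -1/217 ≈ -0.0046083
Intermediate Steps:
X(x, y) = -x/2 + 6*y/x² (X(x, y) = ((2*y)*3)/x² + x*(-½) = (6*y)/x² - x/2 = 6*y/x² - x/2 = -x/2 + 6*y/x²)
a(C) = -217
1/a(X((-4 + 2)², 2)) = 1/(-217) = -1/217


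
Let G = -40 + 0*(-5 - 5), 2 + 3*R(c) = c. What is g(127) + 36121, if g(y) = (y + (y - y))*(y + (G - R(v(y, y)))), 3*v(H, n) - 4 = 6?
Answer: 424022/9 ≈ 47114.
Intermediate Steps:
v(H, n) = 10/3 (v(H, n) = 4/3 + (1/3)*6 = 4/3 + 2 = 10/3)
R(c) = -2/3 + c/3
G = -40 (G = -40 + 0*(-10) = -40 + 0 = -40)
g(y) = y*(-364/9 + y) (g(y) = (y + (y - y))*(y + (-40 - (-2/3 + (1/3)*(10/3)))) = (y + 0)*(y + (-40 - (-2/3 + 10/9))) = y*(y + (-40 - 1*4/9)) = y*(y + (-40 - 4/9)) = y*(y - 364/9) = y*(-364/9 + y))
g(127) + 36121 = (1/9)*127*(-364 + 9*127) + 36121 = (1/9)*127*(-364 + 1143) + 36121 = (1/9)*127*779 + 36121 = 98933/9 + 36121 = 424022/9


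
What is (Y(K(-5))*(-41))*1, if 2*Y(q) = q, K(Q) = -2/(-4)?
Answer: -41/4 ≈ -10.250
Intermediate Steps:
K(Q) = ½ (K(Q) = -2*(-¼) = ½)
Y(q) = q/2
(Y(K(-5))*(-41))*1 = (((½)*(½))*(-41))*1 = ((¼)*(-41))*1 = -41/4*1 = -41/4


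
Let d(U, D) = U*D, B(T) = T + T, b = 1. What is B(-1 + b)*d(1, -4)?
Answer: 0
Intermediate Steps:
B(T) = 2*T
d(U, D) = D*U
B(-1 + b)*d(1, -4) = (2*(-1 + 1))*(-4*1) = (2*0)*(-4) = 0*(-4) = 0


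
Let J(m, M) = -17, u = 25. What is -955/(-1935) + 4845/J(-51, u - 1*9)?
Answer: -110104/387 ≈ -284.51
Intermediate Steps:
-955/(-1935) + 4845/J(-51, u - 1*9) = -955/(-1935) + 4845/(-17) = -955*(-1/1935) + 4845*(-1/17) = 191/387 - 285 = -110104/387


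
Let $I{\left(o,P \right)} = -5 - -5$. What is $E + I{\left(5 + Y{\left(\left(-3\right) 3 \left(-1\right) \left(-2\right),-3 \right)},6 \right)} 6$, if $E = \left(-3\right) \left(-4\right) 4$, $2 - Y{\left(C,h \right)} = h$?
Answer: $48$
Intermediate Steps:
$Y{\left(C,h \right)} = 2 - h$
$E = 48$ ($E = 12 \cdot 4 = 48$)
$I{\left(o,P \right)} = 0$ ($I{\left(o,P \right)} = -5 + 5 = 0$)
$E + I{\left(5 + Y{\left(\left(-3\right) 3 \left(-1\right) \left(-2\right),-3 \right)},6 \right)} 6 = 48 + 0 \cdot 6 = 48 + 0 = 48$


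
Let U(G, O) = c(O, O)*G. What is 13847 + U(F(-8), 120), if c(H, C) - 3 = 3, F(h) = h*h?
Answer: 14231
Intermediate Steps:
F(h) = h²
c(H, C) = 6 (c(H, C) = 3 + 3 = 6)
U(G, O) = 6*G
13847 + U(F(-8), 120) = 13847 + 6*(-8)² = 13847 + 6*64 = 13847 + 384 = 14231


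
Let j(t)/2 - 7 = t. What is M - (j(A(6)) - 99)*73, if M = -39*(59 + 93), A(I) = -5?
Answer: 1007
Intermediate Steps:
j(t) = 14 + 2*t
M = -5928 (M = -39*152 = -5928)
M - (j(A(6)) - 99)*73 = -5928 - ((14 + 2*(-5)) - 99)*73 = -5928 - ((14 - 10) - 99)*73 = -5928 - (4 - 99)*73 = -5928 - (-95)*73 = -5928 - 1*(-6935) = -5928 + 6935 = 1007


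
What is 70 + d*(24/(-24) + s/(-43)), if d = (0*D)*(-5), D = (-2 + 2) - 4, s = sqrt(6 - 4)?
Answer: 70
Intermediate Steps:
s = sqrt(2) ≈ 1.4142
D = -4 (D = 0 - 4 = -4)
d = 0 (d = (0*(-4))*(-5) = 0*(-5) = 0)
70 + d*(24/(-24) + s/(-43)) = 70 + 0*(24/(-24) + sqrt(2)/(-43)) = 70 + 0*(24*(-1/24) + sqrt(2)*(-1/43)) = 70 + 0*(-1 - sqrt(2)/43) = 70 + 0 = 70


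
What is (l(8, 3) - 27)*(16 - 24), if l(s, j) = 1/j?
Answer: 640/3 ≈ 213.33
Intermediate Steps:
(l(8, 3) - 27)*(16 - 24) = (1/3 - 27)*(16 - 24) = (⅓ - 27)*(-8) = -80/3*(-8) = 640/3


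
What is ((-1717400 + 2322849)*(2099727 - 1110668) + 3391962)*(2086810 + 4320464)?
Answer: 3836856192640171122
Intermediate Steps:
((-1717400 + 2322849)*(2099727 - 1110668) + 3391962)*(2086810 + 4320464) = (605449*989059 + 3391962)*6407274 = (598824782491 + 3391962)*6407274 = 598828174453*6407274 = 3836856192640171122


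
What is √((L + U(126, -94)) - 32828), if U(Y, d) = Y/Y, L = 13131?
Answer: 4*I*√1231 ≈ 140.34*I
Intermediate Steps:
U(Y, d) = 1
√((L + U(126, -94)) - 32828) = √((13131 + 1) - 32828) = √(13132 - 32828) = √(-19696) = 4*I*√1231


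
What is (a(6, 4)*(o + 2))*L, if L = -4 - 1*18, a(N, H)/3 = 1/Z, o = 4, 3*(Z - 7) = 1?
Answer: -54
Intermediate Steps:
Z = 22/3 (Z = 7 + (⅓)*1 = 7 + ⅓ = 22/3 ≈ 7.3333)
a(N, H) = 9/22 (a(N, H) = 3/(22/3) = 3*(3/22) = 9/22)
L = -22 (L = -4 - 18 = -22)
(a(6, 4)*(o + 2))*L = (9*(4 + 2)/22)*(-22) = ((9/22)*6)*(-22) = (27/11)*(-22) = -54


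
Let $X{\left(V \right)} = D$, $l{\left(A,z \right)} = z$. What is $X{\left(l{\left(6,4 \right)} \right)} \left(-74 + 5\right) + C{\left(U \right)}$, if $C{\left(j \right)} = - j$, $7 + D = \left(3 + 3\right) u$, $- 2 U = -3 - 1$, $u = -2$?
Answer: $1309$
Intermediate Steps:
$U = 2$ ($U = - \frac{-3 - 1}{2} = \left(- \frac{1}{2}\right) \left(-4\right) = 2$)
$D = -19$ ($D = -7 + \left(3 + 3\right) \left(-2\right) = -7 + 6 \left(-2\right) = -7 - 12 = -19$)
$X{\left(V \right)} = -19$
$X{\left(l{\left(6,4 \right)} \right)} \left(-74 + 5\right) + C{\left(U \right)} = - 19 \left(-74 + 5\right) - 2 = \left(-19\right) \left(-69\right) - 2 = 1311 - 2 = 1309$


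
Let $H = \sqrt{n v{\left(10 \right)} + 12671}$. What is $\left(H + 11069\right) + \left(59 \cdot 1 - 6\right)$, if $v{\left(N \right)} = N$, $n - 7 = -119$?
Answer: $11122 + \sqrt{11551} \approx 11229.0$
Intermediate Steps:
$n = -112$ ($n = 7 - 119 = -112$)
$H = \sqrt{11551}$ ($H = \sqrt{\left(-112\right) 10 + 12671} = \sqrt{-1120 + 12671} = \sqrt{11551} \approx 107.48$)
$\left(H + 11069\right) + \left(59 \cdot 1 - 6\right) = \left(\sqrt{11551} + 11069\right) + \left(59 \cdot 1 - 6\right) = \left(11069 + \sqrt{11551}\right) + \left(59 - 6\right) = \left(11069 + \sqrt{11551}\right) + 53 = 11122 + \sqrt{11551}$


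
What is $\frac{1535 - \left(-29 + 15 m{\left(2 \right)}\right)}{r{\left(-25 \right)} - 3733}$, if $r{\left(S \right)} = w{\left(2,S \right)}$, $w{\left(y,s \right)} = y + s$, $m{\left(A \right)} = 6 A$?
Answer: $- \frac{346}{939} \approx -0.36848$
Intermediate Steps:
$w{\left(y,s \right)} = s + y$
$r{\left(S \right)} = 2 + S$ ($r{\left(S \right)} = S + 2 = 2 + S$)
$\frac{1535 - \left(-29 + 15 m{\left(2 \right)}\right)}{r{\left(-25 \right)} - 3733} = \frac{1535 + \left(- 15 \cdot 6 \cdot 2 + 29\right)}{\left(2 - 25\right) - 3733} = \frac{1535 + \left(\left(-15\right) 12 + 29\right)}{-23 - 3733} = \frac{1535 + \left(-180 + 29\right)}{-3756} = \left(1535 - 151\right) \left(- \frac{1}{3756}\right) = 1384 \left(- \frac{1}{3756}\right) = - \frac{346}{939}$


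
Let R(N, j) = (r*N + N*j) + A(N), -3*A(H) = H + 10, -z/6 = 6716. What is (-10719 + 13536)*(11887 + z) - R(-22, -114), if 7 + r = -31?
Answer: -80031501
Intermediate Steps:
z = -40296 (z = -6*6716 = -40296)
r = -38 (r = -7 - 31 = -38)
A(H) = -10/3 - H/3 (A(H) = -(H + 10)/3 = -(10 + H)/3 = -10/3 - H/3)
R(N, j) = -10/3 - 115*N/3 + N*j (R(N, j) = (-38*N + N*j) + (-10/3 - N/3) = -10/3 - 115*N/3 + N*j)
(-10719 + 13536)*(11887 + z) - R(-22, -114) = (-10719 + 13536)*(11887 - 40296) - (-10/3 - 115/3*(-22) - 22*(-114)) = 2817*(-28409) - (-10/3 + 2530/3 + 2508) = -80028153 - 1*3348 = -80028153 - 3348 = -80031501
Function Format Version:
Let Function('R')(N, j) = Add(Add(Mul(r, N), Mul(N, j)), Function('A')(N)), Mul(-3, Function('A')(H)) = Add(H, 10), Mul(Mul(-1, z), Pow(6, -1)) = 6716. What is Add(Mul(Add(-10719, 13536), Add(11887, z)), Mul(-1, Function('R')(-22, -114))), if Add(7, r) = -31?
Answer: -80031501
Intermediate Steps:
z = -40296 (z = Mul(-6, 6716) = -40296)
r = -38 (r = Add(-7, -31) = -38)
Function('A')(H) = Add(Rational(-10, 3), Mul(Rational(-1, 3), H)) (Function('A')(H) = Mul(Rational(-1, 3), Add(H, 10)) = Mul(Rational(-1, 3), Add(10, H)) = Add(Rational(-10, 3), Mul(Rational(-1, 3), H)))
Function('R')(N, j) = Add(Rational(-10, 3), Mul(Rational(-115, 3), N), Mul(N, j)) (Function('R')(N, j) = Add(Add(Mul(-38, N), Mul(N, j)), Add(Rational(-10, 3), Mul(Rational(-1, 3), N))) = Add(Rational(-10, 3), Mul(Rational(-115, 3), N), Mul(N, j)))
Add(Mul(Add(-10719, 13536), Add(11887, z)), Mul(-1, Function('R')(-22, -114))) = Add(Mul(Add(-10719, 13536), Add(11887, -40296)), Mul(-1, Add(Rational(-10, 3), Mul(Rational(-115, 3), -22), Mul(-22, -114)))) = Add(Mul(2817, -28409), Mul(-1, Add(Rational(-10, 3), Rational(2530, 3), 2508))) = Add(-80028153, Mul(-1, 3348)) = Add(-80028153, -3348) = -80031501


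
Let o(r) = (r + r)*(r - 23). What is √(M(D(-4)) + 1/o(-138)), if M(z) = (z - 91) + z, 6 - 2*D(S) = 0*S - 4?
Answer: I*√75585615/966 ≈ 9.0*I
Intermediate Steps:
D(S) = 5 (D(S) = 3 - (0*S - 4)/2 = 3 - (0 - 4)/2 = 3 - ½*(-4) = 3 + 2 = 5)
o(r) = 2*r*(-23 + r) (o(r) = (2*r)*(-23 + r) = 2*r*(-23 + r))
M(z) = -91 + 2*z (M(z) = (-91 + z) + z = -91 + 2*z)
√(M(D(-4)) + 1/o(-138)) = √((-91 + 2*5) + 1/(2*(-138)*(-23 - 138))) = √((-91 + 10) + 1/(2*(-138)*(-161))) = √(-81 + 1/44436) = √(-3599315/44436) = I*√75585615/966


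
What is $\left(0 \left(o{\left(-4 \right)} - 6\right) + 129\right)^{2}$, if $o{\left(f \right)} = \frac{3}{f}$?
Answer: $16641$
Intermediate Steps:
$\left(0 \left(o{\left(-4 \right)} - 6\right) + 129\right)^{2} = \left(0 \left(\frac{3}{-4} - 6\right) + 129\right)^{2} = \left(0 \left(3 \left(- \frac{1}{4}\right) - 6\right) + 129\right)^{2} = \left(0 \left(- \frac{3}{4} - 6\right) + 129\right)^{2} = \left(0 \left(- \frac{27}{4}\right) + 129\right)^{2} = \left(0 + 129\right)^{2} = 129^{2} = 16641$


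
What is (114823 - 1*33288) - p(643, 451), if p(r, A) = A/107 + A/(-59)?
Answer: 514752103/6313 ≈ 81538.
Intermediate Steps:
p(r, A) = -48*A/6313 (p(r, A) = A*(1/107) + A*(-1/59) = A/107 - A/59 = -48*A/6313)
(114823 - 1*33288) - p(643, 451) = (114823 - 1*33288) - (-48)*451/6313 = (114823 - 33288) - 1*(-21648/6313) = 81535 + 21648/6313 = 514752103/6313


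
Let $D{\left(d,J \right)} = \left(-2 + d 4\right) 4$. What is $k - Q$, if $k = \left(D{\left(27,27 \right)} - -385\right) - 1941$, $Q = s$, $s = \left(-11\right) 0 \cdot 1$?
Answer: $-1132$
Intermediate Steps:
$D{\left(d,J \right)} = -8 + 16 d$ ($D{\left(d,J \right)} = \left(-2 + 4 d\right) 4 = -8 + 16 d$)
$s = 0$ ($s = 0 \cdot 1 = 0$)
$Q = 0$
$k = -1132$ ($k = \left(\left(-8 + 16 \cdot 27\right) - -385\right) - 1941 = \left(\left(-8 + 432\right) + 385\right) - 1941 = \left(424 + 385\right) - 1941 = 809 - 1941 = -1132$)
$k - Q = -1132 - 0 = -1132 + 0 = -1132$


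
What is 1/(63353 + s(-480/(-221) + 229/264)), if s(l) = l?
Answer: 58344/3696444761 ≈ 1.5784e-5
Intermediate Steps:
1/(63353 + s(-480/(-221) + 229/264)) = 1/(63353 + (-480/(-221) + 229/264)) = 1/(63353 + (-480*(-1/221) + 229*(1/264))) = 1/(63353 + (480/221 + 229/264)) = 1/(63353 + 177329/58344) = 1/(3696444761/58344) = 58344/3696444761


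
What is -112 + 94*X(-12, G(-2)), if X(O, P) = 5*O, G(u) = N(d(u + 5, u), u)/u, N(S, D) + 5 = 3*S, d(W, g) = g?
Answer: -5752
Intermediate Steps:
N(S, D) = -5 + 3*S
G(u) = (-5 + 3*u)/u
-112 + 94*X(-12, G(-2)) = -112 + 94*(5*(-12)) = -112 + 94*(-60) = -112 - 5640 = -5752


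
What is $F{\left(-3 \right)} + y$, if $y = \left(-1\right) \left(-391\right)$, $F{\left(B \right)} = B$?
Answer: $388$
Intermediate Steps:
$y = 391$
$F{\left(-3 \right)} + y = -3 + 391 = 388$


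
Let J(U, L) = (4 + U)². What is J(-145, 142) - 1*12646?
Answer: 7235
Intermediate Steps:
J(-145, 142) - 1*12646 = (4 - 145)² - 1*12646 = (-141)² - 12646 = 19881 - 12646 = 7235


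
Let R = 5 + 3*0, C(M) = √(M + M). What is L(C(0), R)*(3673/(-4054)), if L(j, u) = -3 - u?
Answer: 14692/2027 ≈ 7.2482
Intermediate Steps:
C(M) = √2*√M (C(M) = √(2*M) = √2*√M)
R = 5 (R = 5 + 0 = 5)
L(C(0), R)*(3673/(-4054)) = (-3 - 1*5)*(3673/(-4054)) = (-3 - 5)*(3673*(-1/4054)) = -8*(-3673/4054) = 14692/2027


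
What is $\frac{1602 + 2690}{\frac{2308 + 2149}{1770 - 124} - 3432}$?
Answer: $- \frac{7064632}{5644615} \approx -1.2516$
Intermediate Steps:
$\frac{1602 + 2690}{\frac{2308 + 2149}{1770 - 124} - 3432} = \frac{4292}{\frac{4457}{1646} - 3432} = \frac{4292}{- \frac{5644615}{1646}} = 4292 \left(- \frac{1646}{5644615}\right) = - \frac{7064632}{5644615}$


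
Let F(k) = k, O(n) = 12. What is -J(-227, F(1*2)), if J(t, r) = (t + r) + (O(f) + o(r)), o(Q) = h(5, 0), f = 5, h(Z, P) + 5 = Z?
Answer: 213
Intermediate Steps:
h(Z, P) = -5 + Z
o(Q) = 0 (o(Q) = -5 + 5 = 0)
J(t, r) = 12 + r + t (J(t, r) = (t + r) + (12 + 0) = (r + t) + 12 = 12 + r + t)
-J(-227, F(1*2)) = -(12 + 1*2 - 227) = -(12 + 2 - 227) = -1*(-213) = 213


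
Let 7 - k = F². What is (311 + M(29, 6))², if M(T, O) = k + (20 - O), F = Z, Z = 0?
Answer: 110224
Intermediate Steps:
F = 0
k = 7 (k = 7 - 1*0² = 7 - 1*0 = 7 + 0 = 7)
M(T, O) = 27 - O (M(T, O) = 7 + (20 - O) = 27 - O)
(311 + M(29, 6))² = (311 + (27 - 1*6))² = (311 + (27 - 6))² = (311 + 21)² = 332² = 110224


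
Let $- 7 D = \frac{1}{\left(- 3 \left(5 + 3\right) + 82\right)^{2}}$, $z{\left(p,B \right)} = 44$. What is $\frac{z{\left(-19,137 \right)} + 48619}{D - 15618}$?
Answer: $- \frac{1145916324}{367772665} \approx -3.1158$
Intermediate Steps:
$D = - \frac{1}{23548}$ ($D = - \frac{1}{7 \left(- 3 \left(5 + 3\right) + 82\right)^{2}} = - \frac{1}{7 \left(\left(-3\right) 8 + 82\right)^{2}} = - \frac{1}{7 \left(-24 + 82\right)^{2}} = - \frac{1}{7 \cdot 58^{2}} = - \frac{1}{7 \cdot 3364} = \left(- \frac{1}{7}\right) \frac{1}{3364} = - \frac{1}{23548} \approx -4.2466 \cdot 10^{-5}$)
$\frac{z{\left(-19,137 \right)} + 48619}{D - 15618} = \frac{44 + 48619}{- \frac{1}{23548} - 15618} = \frac{48663}{- \frac{367772665}{23548}} = 48663 \left(- \frac{23548}{367772665}\right) = - \frac{1145916324}{367772665}$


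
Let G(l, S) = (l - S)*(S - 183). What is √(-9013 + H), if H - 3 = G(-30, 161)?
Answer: 2*I*√1202 ≈ 69.34*I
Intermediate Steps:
G(l, S) = (-183 + S)*(l - S) (G(l, S) = (l - S)*(-183 + S) = (-183 + S)*(l - S))
H = 4205 (H = 3 + (-1*161² - 183*(-30) + 183*161 + 161*(-30)) = 3 + (-1*25921 + 5490 + 29463 - 4830) = 3 + (-25921 + 5490 + 29463 - 4830) = 3 + 4202 = 4205)
√(-9013 + H) = √(-9013 + 4205) = √(-4808) = 2*I*√1202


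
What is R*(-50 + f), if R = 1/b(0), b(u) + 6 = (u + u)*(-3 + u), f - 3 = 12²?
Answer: -97/6 ≈ -16.167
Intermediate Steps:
f = 147 (f = 3 + 12² = 3 + 144 = 147)
b(u) = -6 + 2*u*(-3 + u) (b(u) = -6 + (u + u)*(-3 + u) = -6 + (2*u)*(-3 + u) = -6 + 2*u*(-3 + u))
R = -⅙ (R = 1/(-6 - 6*0 + 2*0²) = 1/(-6 + 0 + 2*0) = 1/(-6 + 0 + 0) = 1/(-6) = -⅙ ≈ -0.16667)
R*(-50 + f) = -(-50 + 147)/6 = -⅙*97 = -97/6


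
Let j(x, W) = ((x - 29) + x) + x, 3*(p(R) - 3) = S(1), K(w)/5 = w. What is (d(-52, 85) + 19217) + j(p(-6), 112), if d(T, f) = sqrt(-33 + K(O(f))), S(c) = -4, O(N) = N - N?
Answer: 19193 + I*sqrt(33) ≈ 19193.0 + 5.7446*I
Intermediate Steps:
O(N) = 0
K(w) = 5*w
d(T, f) = I*sqrt(33) (d(T, f) = sqrt(-33 + 5*0) = sqrt(-33 + 0) = sqrt(-33) = I*sqrt(33))
p(R) = 5/3 (p(R) = 3 + (1/3)*(-4) = 3 - 4/3 = 5/3)
j(x, W) = -29 + 3*x (j(x, W) = ((-29 + x) + x) + x = (-29 + 2*x) + x = -29 + 3*x)
(d(-52, 85) + 19217) + j(p(-6), 112) = (I*sqrt(33) + 19217) + (-29 + 3*(5/3)) = (19217 + I*sqrt(33)) + (-29 + 5) = (19217 + I*sqrt(33)) - 24 = 19193 + I*sqrt(33)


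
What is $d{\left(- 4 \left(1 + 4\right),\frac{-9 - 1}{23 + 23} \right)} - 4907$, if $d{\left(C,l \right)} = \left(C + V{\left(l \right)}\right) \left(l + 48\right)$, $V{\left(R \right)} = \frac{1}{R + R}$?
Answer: $- \frac{1373687}{230} \approx -5972.6$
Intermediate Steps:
$V{\left(R \right)} = \frac{1}{2 R}$
$d{\left(C,l \right)} = \left(48 + l\right) \left(C + \frac{1}{2 l}\right)$ ($d{\left(C,l \right)} = \left(C + \frac{1}{2 l}\right) \left(l + 48\right) = \left(C + \frac{1}{2 l}\right) \left(48 + l\right) = \left(48 + l\right) \left(C + \frac{1}{2 l}\right)$)
$d{\left(- 4 \left(1 + 4\right),\frac{-9 - 1}{23 + 23} \right)} - 4907 = \left(\frac{1}{2} + \frac{24}{\left(-9 - 1\right) \frac{1}{23 + 23}} + 48 \left(- 4 \left(1 + 4\right)\right) + - 4 \left(1 + 4\right) \frac{-9 - 1}{23 + 23}\right) - 4907 = \left(\frac{1}{2} + \frac{24}{\left(-10\right) \frac{1}{46}} + 48 \left(\left(-4\right) 5\right) + \left(-4\right) 5 \left(- \frac{10}{46}\right)\right) - 4907 = \left(\frac{1}{2} + \frac{24}{\left(-10\right) \frac{1}{46}} + 48 \left(-20\right) - 20 \left(\left(-10\right) \frac{1}{46}\right)\right) - 4907 = \left(\frac{1}{2} + \frac{24}{- \frac{5}{23}} - 960 - - \frac{100}{23}\right) - 4907 = \left(\frac{1}{2} + 24 \left(- \frac{23}{5}\right) - 960 + \frac{100}{23}\right) - 4907 = \left(\frac{1}{2} - \frac{552}{5} - 960 + \frac{100}{23}\right) - 4907 = - \frac{245077}{230} - 4907 = - \frac{1373687}{230}$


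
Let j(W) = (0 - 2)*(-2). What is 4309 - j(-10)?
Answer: 4305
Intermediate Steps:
j(W) = 4 (j(W) = -2*(-2) = 4)
4309 - j(-10) = 4309 - 1*4 = 4309 - 4 = 4305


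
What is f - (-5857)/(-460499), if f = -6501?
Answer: -2993709856/460499 ≈ -6501.0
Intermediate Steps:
f - (-5857)/(-460499) = -6501 - (-5857)/(-460499) = -6501 - (-5857)*(-1)/460499 = -6501 - 1*5857/460499 = -6501 - 5857/460499 = -2993709856/460499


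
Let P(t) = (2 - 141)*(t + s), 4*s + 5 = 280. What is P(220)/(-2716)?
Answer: 22935/1552 ≈ 14.778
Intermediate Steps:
s = 275/4 (s = -5/4 + (¼)*280 = -5/4 + 70 = 275/4 ≈ 68.750)
P(t) = -38225/4 - 139*t (P(t) = (2 - 141)*(t + 275/4) = -139*(275/4 + t) = -38225/4 - 139*t)
P(220)/(-2716) = (-38225/4 - 139*220)/(-2716) = (-38225/4 - 30580)*(-1/2716) = -160545/4*(-1/2716) = 22935/1552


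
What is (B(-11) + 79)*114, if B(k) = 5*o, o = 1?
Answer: 9576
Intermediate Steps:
B(k) = 5 (B(k) = 5*1 = 5)
(B(-11) + 79)*114 = (5 + 79)*114 = 84*114 = 9576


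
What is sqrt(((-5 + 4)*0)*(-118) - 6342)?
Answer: I*sqrt(6342) ≈ 79.637*I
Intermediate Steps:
sqrt(((-5 + 4)*0)*(-118) - 6342) = sqrt(-1*0*(-118) - 6342) = sqrt(0*(-118) - 6342) = sqrt(0 - 6342) = sqrt(-6342) = I*sqrt(6342)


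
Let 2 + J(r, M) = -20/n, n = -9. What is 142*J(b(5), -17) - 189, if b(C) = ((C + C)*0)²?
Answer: -1417/9 ≈ -157.44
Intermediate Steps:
b(C) = 0 (b(C) = ((2*C)*0)² = 0² = 0)
J(r, M) = 2/9 (J(r, M) = -2 - 20/(-9) = -2 - 20*(-⅑) = -2 + 20/9 = 2/9)
142*J(b(5), -17) - 189 = 142*(2/9) - 189 = 284/9 - 189 = -1417/9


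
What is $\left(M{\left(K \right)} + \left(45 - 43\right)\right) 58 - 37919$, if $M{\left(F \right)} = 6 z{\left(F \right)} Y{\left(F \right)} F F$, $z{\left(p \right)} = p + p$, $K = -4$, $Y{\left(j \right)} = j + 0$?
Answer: $140373$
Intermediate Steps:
$Y{\left(j \right)} = j$
$z{\left(p \right)} = 2 p$
$M{\left(F \right)} = 12 F^{4}$ ($M{\left(F \right)} = 6 \cdot 2 F F F F = 12 F F^{2} F = 12 F F^{3} = 12 F^{4}$)
$\left(M{\left(K \right)} + \left(45 - 43\right)\right) 58 - 37919 = \left(12 \left(-4\right)^{4} + \left(45 - 43\right)\right) 58 - 37919 = \left(12 \cdot 256 + \left(45 - 43\right)\right) 58 - 37919 = \left(3072 + 2\right) 58 - 37919 = 3074 \cdot 58 - 37919 = 178292 - 37919 = 140373$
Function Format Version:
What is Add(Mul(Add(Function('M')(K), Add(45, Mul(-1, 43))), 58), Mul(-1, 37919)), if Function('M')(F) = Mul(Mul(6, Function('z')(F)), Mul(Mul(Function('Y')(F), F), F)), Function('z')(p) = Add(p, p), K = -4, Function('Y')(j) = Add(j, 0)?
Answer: 140373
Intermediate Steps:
Function('Y')(j) = j
Function('z')(p) = Mul(2, p)
Function('M')(F) = Mul(12, Pow(F, 4)) (Function('M')(F) = Mul(Mul(6, Mul(2, F)), Mul(Mul(F, F), F)) = Mul(Mul(12, F), Mul(Pow(F, 2), F)) = Mul(Mul(12, F), Pow(F, 3)) = Mul(12, Pow(F, 4)))
Add(Mul(Add(Function('M')(K), Add(45, Mul(-1, 43))), 58), Mul(-1, 37919)) = Add(Mul(Add(Mul(12, Pow(-4, 4)), Add(45, Mul(-1, 43))), 58), Mul(-1, 37919)) = Add(Mul(Add(Mul(12, 256), Add(45, -43)), 58), -37919) = Add(Mul(Add(3072, 2), 58), -37919) = Add(Mul(3074, 58), -37919) = Add(178292, -37919) = 140373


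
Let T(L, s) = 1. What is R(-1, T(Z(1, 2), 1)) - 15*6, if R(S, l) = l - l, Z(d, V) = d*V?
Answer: -90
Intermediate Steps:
Z(d, V) = V*d
R(S, l) = 0
R(-1, T(Z(1, 2), 1)) - 15*6 = 0 - 15*6 = 0 - 90 = -90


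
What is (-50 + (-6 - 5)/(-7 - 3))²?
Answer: 239121/100 ≈ 2391.2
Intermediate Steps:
(-50 + (-6 - 5)/(-7 - 3))² = (-50 - 11/(-10))² = (-50 - 11*(-⅒))² = (-50 + 11/10)² = (-489/10)² = 239121/100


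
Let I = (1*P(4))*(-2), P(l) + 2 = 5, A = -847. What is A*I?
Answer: 5082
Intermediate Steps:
P(l) = 3 (P(l) = -2 + 5 = 3)
I = -6 (I = (1*3)*(-2) = 3*(-2) = -6)
A*I = -847*(-6) = 5082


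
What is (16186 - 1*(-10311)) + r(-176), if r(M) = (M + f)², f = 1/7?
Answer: 2813714/49 ≈ 57423.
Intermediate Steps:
f = ⅐ ≈ 0.14286
r(M) = (⅐ + M)² (r(M) = (M + ⅐)² = (⅐ + M)²)
(16186 - 1*(-10311)) + r(-176) = (16186 - 1*(-10311)) + (1 + 7*(-176))²/49 = (16186 + 10311) + (1 - 1232)²/49 = 26497 + (1/49)*(-1231)² = 26497 + (1/49)*1515361 = 26497 + 1515361/49 = 2813714/49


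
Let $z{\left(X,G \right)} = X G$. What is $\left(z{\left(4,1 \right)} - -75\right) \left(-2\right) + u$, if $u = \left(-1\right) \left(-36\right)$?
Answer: $-122$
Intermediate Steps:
$u = 36$
$z{\left(X,G \right)} = G X$
$\left(z{\left(4,1 \right)} - -75\right) \left(-2\right) + u = \left(1 \cdot 4 - -75\right) \left(-2\right) + 36 = \left(4 + 75\right) \left(-2\right) + 36 = 79 \left(-2\right) + 36 = -158 + 36 = -122$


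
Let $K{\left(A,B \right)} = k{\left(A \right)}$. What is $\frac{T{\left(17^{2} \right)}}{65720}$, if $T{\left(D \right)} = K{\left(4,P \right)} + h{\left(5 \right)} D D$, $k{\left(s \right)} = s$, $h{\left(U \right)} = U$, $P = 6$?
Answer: $\frac{417609}{65720} \approx 6.3544$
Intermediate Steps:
$K{\left(A,B \right)} = A$
$T{\left(D \right)} = 4 + 5 D^{2}$ ($T{\left(D \right)} = 4 + 5 D D = 4 + 5 D^{2}$)
$\frac{T{\left(17^{2} \right)}}{65720} = \frac{4 + 5 \left(17^{2}\right)^{2}}{65720} = \left(4 + 5 \cdot 289^{2}\right) \frac{1}{65720} = \left(4 + 5 \cdot 83521\right) \frac{1}{65720} = \left(4 + 417605\right) \frac{1}{65720} = 417609 \cdot \frac{1}{65720} = \frac{417609}{65720}$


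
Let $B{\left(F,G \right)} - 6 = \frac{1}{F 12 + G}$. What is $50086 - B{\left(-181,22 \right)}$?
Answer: $\frac{107672001}{2150} \approx 50080.0$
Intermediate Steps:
$B{\left(F,G \right)} = 6 + \frac{1}{G + 12 F}$ ($B{\left(F,G \right)} = 6 + \frac{1}{F 12 + G} = 6 + \frac{1}{12 F + G} = 6 + \frac{1}{G + 12 F}$)
$50086 - B{\left(-181,22 \right)} = 50086 - \frac{1 + 6 \cdot 22 + 72 \left(-181\right)}{22 + 12 \left(-181\right)} = 50086 - \frac{1 + 132 - 13032}{22 - 2172} = 50086 - \frac{1}{-2150} \left(-12899\right) = 50086 - \left(- \frac{1}{2150}\right) \left(-12899\right) = 50086 - \frac{12899}{2150} = \frac{107672001}{2150}$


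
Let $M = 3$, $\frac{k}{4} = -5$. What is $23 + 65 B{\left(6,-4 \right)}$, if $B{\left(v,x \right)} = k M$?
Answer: $-3877$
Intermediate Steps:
$k = -20$ ($k = 4 \left(-5\right) = -20$)
$B{\left(v,x \right)} = -60$ ($B{\left(v,x \right)} = \left(-20\right) 3 = -60$)
$23 + 65 B{\left(6,-4 \right)} = 23 + 65 \left(-60\right) = 23 - 3900 = -3877$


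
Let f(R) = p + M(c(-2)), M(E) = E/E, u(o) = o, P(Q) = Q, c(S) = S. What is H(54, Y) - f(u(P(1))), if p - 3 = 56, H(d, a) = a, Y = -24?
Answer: -84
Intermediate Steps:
p = 59 (p = 3 + 56 = 59)
M(E) = 1
f(R) = 60 (f(R) = 59 + 1 = 60)
H(54, Y) - f(u(P(1))) = -24 - 1*60 = -24 - 60 = -84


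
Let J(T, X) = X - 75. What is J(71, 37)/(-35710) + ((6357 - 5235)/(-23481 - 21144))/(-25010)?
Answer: 41618406/39073435625 ≈ 0.0010651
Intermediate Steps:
J(T, X) = -75 + X
J(71, 37)/(-35710) + ((6357 - 5235)/(-23481 - 21144))/(-25010) = (-75 + 37)/(-35710) + ((6357 - 5235)/(-23481 - 21144))/(-25010) = -38*(-1/35710) + (1122/(-44625))*(-1/25010) = 19/17855 + (1122*(-1/44625))*(-1/25010) = 19/17855 - 22/875*(-1/25010) = 19/17855 + 11/10941875 = 41618406/39073435625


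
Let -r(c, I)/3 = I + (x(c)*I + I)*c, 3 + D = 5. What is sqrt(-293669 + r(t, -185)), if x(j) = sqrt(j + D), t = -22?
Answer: 2*sqrt(-76331 - 6105*I*sqrt(5)) ≈ 49.216 - 554.75*I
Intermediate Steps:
D = 2 (D = -3 + 5 = 2)
x(j) = sqrt(2 + j) (x(j) = sqrt(j + 2) = sqrt(2 + j))
r(c, I) = -3*I - 3*c*(I + I*sqrt(2 + c)) (r(c, I) = -3*(I + (sqrt(2 + c)*I + I)*c) = -3*(I + (I*sqrt(2 + c) + I)*c) = -3*(I + (I + I*sqrt(2 + c))*c) = -3*(I + c*(I + I*sqrt(2 + c))) = -3*I - 3*c*(I + I*sqrt(2 + c)))
sqrt(-293669 + r(t, -185)) = sqrt(-293669 - 3*(-185)*(1 - 22 - 22*sqrt(2 - 22))) = sqrt(-293669 - 3*(-185)*(1 - 22 - 44*I*sqrt(5))) = sqrt(-293669 - 3*(-185)*(-21 - 44*I*sqrt(5))) = sqrt(-293669 + (-11655 - 24420*I*sqrt(5))) = sqrt(-305324 - 24420*I*sqrt(5))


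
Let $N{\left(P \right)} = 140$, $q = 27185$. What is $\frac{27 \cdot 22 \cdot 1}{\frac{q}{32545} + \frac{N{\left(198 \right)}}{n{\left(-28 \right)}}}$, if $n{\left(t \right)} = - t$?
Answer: $\frac{1933173}{18991} \approx 101.79$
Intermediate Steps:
$\frac{27 \cdot 22 \cdot 1}{\frac{q}{32545} + \frac{N{\left(198 \right)}}{n{\left(-28 \right)}}} = \frac{27 \cdot 22 \cdot 1}{\frac{27185}{32545} + \frac{140}{\left(-1\right) \left(-28\right)}} = \frac{594 \cdot 1}{27185 \cdot \frac{1}{32545} + \frac{140}{28}} = \frac{594}{\frac{5437}{6509} + 140 \cdot \frac{1}{28}} = \frac{594}{\frac{5437}{6509} + 5} = \frac{594}{\frac{37982}{6509}} = 594 \cdot \frac{6509}{37982} = \frac{1933173}{18991}$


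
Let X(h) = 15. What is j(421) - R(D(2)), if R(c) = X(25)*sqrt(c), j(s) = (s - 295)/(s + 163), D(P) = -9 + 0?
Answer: 63/292 - 45*I ≈ 0.21575 - 45.0*I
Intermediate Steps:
D(P) = -9
j(s) = (-295 + s)/(163 + s)
R(c) = 15*sqrt(c)
j(421) - R(D(2)) = (-295 + 421)/(163 + 421) - 15*sqrt(-9) = 126/584 - 15*3*I = (1/584)*126 - 45*I = 63/292 - 45*I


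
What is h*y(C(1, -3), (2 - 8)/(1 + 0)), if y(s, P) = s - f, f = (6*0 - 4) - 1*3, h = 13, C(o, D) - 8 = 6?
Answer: 273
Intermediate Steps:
C(o, D) = 14 (C(o, D) = 8 + 6 = 14)
f = -7 (f = (0 - 4) - 3 = -4 - 3 = -7)
y(s, P) = 7 + s (y(s, P) = s - 1*(-7) = s + 7 = 7 + s)
h*y(C(1, -3), (2 - 8)/(1 + 0)) = 13*(7 + 14) = 13*21 = 273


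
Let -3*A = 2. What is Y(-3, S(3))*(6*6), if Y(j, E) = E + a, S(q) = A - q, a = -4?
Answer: -276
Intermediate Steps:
A = -⅔ (A = -⅓*2 = -⅔ ≈ -0.66667)
S(q) = -⅔ - q
Y(j, E) = -4 + E (Y(j, E) = E - 4 = -4 + E)
Y(-3, S(3))*(6*6) = (-4 + (-⅔ - 1*3))*(6*6) = (-4 + (-⅔ - 3))*36 = (-4 - 11/3)*36 = -23/3*36 = -276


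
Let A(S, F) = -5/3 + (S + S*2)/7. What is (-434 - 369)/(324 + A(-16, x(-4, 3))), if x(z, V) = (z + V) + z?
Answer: -16863/6625 ≈ -2.5454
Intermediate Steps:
x(z, V) = V + 2*z (x(z, V) = (V + z) + z = V + 2*z)
A(S, F) = -5/3 + 3*S/7 (A(S, F) = -5*⅓ + (S + 2*S)*(⅐) = -5/3 + (3*S)*(⅐) = -5/3 + 3*S/7)
(-434 - 369)/(324 + A(-16, x(-4, 3))) = (-434 - 369)/(324 + (-5/3 + (3/7)*(-16))) = -803/(324 + (-5/3 - 48/7)) = -803/(324 - 179/21) = -803/6625/21 = -803*21/6625 = -16863/6625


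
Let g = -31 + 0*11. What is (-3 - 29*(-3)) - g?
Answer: 115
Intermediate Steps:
g = -31 (g = -31 + 0 = -31)
(-3 - 29*(-3)) - g = (-3 - 29*(-3)) - 1*(-31) = (-3 + 87) + 31 = 84 + 31 = 115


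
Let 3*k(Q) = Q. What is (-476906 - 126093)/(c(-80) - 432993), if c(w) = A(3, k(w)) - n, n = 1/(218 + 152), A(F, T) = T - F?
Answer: 669328890/480655163 ≈ 1.3925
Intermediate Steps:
k(Q) = Q/3
n = 1/370 ≈ 0.0027027
c(w) = -1111/370 + w/3 (c(w) = (w/3 - 1*3) - 1*1/370 = (w/3 - 3) - 1/370 = (-3 + w/3) - 1/370 = -1111/370 + w/3)
(-476906 - 126093)/(c(-80) - 432993) = (-476906 - 126093)/((-1111/370 + (1/3)*(-80)) - 432993) = -602999/((-1111/370 - 80/3) - 432993) = -602999/(-32933/1110 - 432993) = -602999/(-480655163/1110) = -602999*(-1110/480655163) = 669328890/480655163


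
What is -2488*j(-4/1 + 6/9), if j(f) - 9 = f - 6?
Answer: 2488/3 ≈ 829.33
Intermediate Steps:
j(f) = 3 + f (j(f) = 9 + (f - 6) = 9 + (-6 + f) = 3 + f)
-2488*j(-4/1 + 6/9) = -2488*(3 + (-4/1 + 6/9)) = -2488*(3 + (-4*1 + 6*(⅑))) = -2488*(3 + (-4 + ⅔)) = -2488*(3 - 10/3) = -2488*(-⅓) = 2488/3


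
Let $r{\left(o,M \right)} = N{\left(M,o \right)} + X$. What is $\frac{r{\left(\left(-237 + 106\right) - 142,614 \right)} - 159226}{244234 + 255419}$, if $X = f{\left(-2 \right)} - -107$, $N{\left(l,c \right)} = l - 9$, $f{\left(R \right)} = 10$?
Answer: $- \frac{158504}{499653} \approx -0.31723$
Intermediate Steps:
$N{\left(l,c \right)} = -9 + l$
$X = 117$ ($X = 10 - -107 = 10 + 107 = 117$)
$r{\left(o,M \right)} = 108 + M$ ($r{\left(o,M \right)} = \left(-9 + M\right) + 117 = 108 + M$)
$\frac{r{\left(\left(-237 + 106\right) - 142,614 \right)} - 159226}{244234 + 255419} = \frac{\left(108 + 614\right) - 159226}{244234 + 255419} = \frac{722 - 159226}{499653} = \left(-158504\right) \frac{1}{499653} = - \frac{158504}{499653}$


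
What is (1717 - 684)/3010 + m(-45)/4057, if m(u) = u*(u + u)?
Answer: 16381381/12211570 ≈ 1.3415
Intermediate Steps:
m(u) = 2*u**2 (m(u) = u*(2*u) = 2*u**2)
(1717 - 684)/3010 + m(-45)/4057 = (1717 - 684)/3010 + (2*(-45)**2)/4057 = 1033*(1/3010) + (2*2025)*(1/4057) = 1033/3010 + 4050*(1/4057) = 1033/3010 + 4050/4057 = 16381381/12211570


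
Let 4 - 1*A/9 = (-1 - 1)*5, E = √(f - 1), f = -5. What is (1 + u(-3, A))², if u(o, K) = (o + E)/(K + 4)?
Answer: (127 + I*√6)²/16900 ≈ 0.95402 + 0.036815*I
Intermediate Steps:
E = I*√6 (E = √(-5 - 1) = √(-6) = I*√6 ≈ 2.4495*I)
A = 126 (A = 36 - 9*(-1 - 1)*5 = 36 - (-18)*5 = 36 - 9*(-10) = 36 + 90 = 126)
u(o, K) = (o + I*√6)/(4 + K) (u(o, K) = (o + I*√6)/(K + 4) = (o + I*√6)/(4 + K))
(1 + u(-3, A))² = (1 + (-3 + I*√6)/(4 + 126))² = (1 + (-3 + I*√6)/130)² = (1 + (-3/130 + I*√6/130))² = (127/130 + I*√6/130)²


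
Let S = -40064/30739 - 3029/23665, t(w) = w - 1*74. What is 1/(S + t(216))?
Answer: 727438435/102255034779 ≈ 0.0071140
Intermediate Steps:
t(w) = -74 + w (t(w) = w - 74 = -74 + w)
S = -1041222991/727438435 (S = -40064*1/30739 - 3029*1/23665 = -40064/30739 - 3029/23665 = -1041222991/727438435 ≈ -1.4314)
1/(S + t(216)) = 1/(-1041222991/727438435 + (-74 + 216)) = 1/(-1041222991/727438435 + 142) = 1/(102255034779/727438435) = 727438435/102255034779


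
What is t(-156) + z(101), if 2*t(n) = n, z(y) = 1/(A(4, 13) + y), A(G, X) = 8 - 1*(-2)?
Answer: -8657/111 ≈ -77.991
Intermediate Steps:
A(G, X) = 10 (A(G, X) = 8 + 2 = 10)
z(y) = 1/(10 + y)
t(n) = n/2
t(-156) + z(101) = (1/2)*(-156) + 1/(10 + 101) = -78 + 1/111 = -8657/111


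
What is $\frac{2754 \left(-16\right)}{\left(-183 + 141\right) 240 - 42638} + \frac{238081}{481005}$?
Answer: $\frac{16873079239}{12678810795} \approx 1.3308$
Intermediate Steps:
$\frac{2754 \left(-16\right)}{\left(-183 + 141\right) 240 - 42638} + \frac{238081}{481005} = - \frac{44064}{\left(-42\right) 240 - 42638} + 238081 \cdot \frac{1}{481005} = - \frac{44064}{-10080 - 42638} + \frac{238081}{481005} = - \frac{44064}{-52718} + \frac{238081}{481005} = \left(-44064\right) \left(- \frac{1}{52718}\right) + \frac{238081}{481005} = \frac{22032}{26359} + \frac{238081}{481005} = \frac{16873079239}{12678810795}$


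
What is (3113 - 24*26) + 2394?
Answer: 4883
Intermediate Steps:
(3113 - 24*26) + 2394 = (3113 - 624) + 2394 = 2489 + 2394 = 4883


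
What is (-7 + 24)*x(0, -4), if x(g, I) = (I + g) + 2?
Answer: -34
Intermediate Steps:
x(g, I) = 2 + I + g
(-7 + 24)*x(0, -4) = (-7 + 24)*(2 - 4 + 0) = 17*(-2) = -34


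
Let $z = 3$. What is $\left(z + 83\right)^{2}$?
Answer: $7396$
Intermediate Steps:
$\left(z + 83\right)^{2} = \left(3 + 83\right)^{2} = 86^{2} = 7396$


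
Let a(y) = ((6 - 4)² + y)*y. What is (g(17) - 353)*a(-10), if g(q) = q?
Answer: -20160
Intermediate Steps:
a(y) = y*(4 + y) (a(y) = (2² + y)*y = (4 + y)*y = y*(4 + y))
(g(17) - 353)*a(-10) = (17 - 353)*(-10*(4 - 10)) = -(-3360)*(-6) = -336*60 = -20160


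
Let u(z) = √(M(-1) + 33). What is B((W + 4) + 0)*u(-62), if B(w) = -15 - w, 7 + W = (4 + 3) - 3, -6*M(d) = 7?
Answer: -8*√1146/3 ≈ -90.274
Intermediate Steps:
M(d) = -7/6 (M(d) = -⅙*7 = -7/6)
W = -3 (W = -7 + ((4 + 3) - 3) = -7 + (7 - 3) = -7 + 4 = -3)
u(z) = √1146/6 (u(z) = √(-7/6 + 33) = √(191/6) = √1146/6)
B((W + 4) + 0)*u(-62) = (-15 - ((-3 + 4) + 0))*(√1146/6) = (-15 - (1 + 0))*(√1146/6) = (-15 - 1*1)*(√1146/6) = (-15 - 1)*(√1146/6) = -8*√1146/3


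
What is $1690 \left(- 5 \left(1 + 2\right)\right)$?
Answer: $-25350$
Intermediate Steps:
$1690 \left(- 5 \left(1 + 2\right)\right) = 1690 \left(\left(-5\right) 3\right) = 1690 \left(-15\right) = -25350$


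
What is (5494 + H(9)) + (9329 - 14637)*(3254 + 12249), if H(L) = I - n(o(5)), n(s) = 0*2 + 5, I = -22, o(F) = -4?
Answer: -82284457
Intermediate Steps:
n(s) = 5 (n(s) = 0 + 5 = 5)
H(L) = -27 (H(L) = -22 - 1*5 = -22 - 5 = -27)
(5494 + H(9)) + (9329 - 14637)*(3254 + 12249) = (5494 - 27) + (9329 - 14637)*(3254 + 12249) = 5467 - 5308*15503 = 5467 - 82289924 = -82284457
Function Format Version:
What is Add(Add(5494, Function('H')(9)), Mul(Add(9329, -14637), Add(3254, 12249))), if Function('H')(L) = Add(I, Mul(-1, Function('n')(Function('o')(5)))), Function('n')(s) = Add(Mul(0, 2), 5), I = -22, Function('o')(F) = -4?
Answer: -82284457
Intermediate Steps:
Function('n')(s) = 5 (Function('n')(s) = Add(0, 5) = 5)
Function('H')(L) = -27 (Function('H')(L) = Add(-22, Mul(-1, 5)) = Add(-22, -5) = -27)
Add(Add(5494, Function('H')(9)), Mul(Add(9329, -14637), Add(3254, 12249))) = Add(Add(5494, -27), Mul(Add(9329, -14637), Add(3254, 12249))) = Add(5467, Mul(-5308, 15503)) = Add(5467, -82289924) = -82284457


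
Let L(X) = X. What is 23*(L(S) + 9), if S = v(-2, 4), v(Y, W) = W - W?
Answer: 207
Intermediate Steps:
v(Y, W) = 0
S = 0
23*(L(S) + 9) = 23*(0 + 9) = 23*9 = 207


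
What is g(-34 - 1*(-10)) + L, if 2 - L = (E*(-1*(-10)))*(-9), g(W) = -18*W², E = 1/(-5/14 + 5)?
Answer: -134506/13 ≈ -10347.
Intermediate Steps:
E = 14/65 (E = 1/(-5*1/14 + 5) = 1/(-5/14 + 5) = 1/(65/14) = 14/65 ≈ 0.21538)
L = 278/13 (L = 2 - 14*(-1*(-10))/65*(-9) = 2 - (14/65)*10*(-9) = 2 - 28*(-9)/13 = 2 - 1*(-252/13) = 2 + 252/13 = 278/13 ≈ 21.385)
g(-34 - 1*(-10)) + L = -18*(-34 - 1*(-10))² + 278/13 = -18*(-34 + 10)² + 278/13 = -18*(-24)² + 278/13 = -18*576 + 278/13 = -10368 + 278/13 = -134506/13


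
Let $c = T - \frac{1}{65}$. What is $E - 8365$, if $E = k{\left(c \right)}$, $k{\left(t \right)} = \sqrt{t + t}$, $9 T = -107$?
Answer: $-8365 + \frac{2 i \sqrt{226330}}{195} \approx -8365.0 + 4.8794 i$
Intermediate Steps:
$T = - \frac{107}{9}$ ($T = \frac{1}{9} \left(-107\right) = - \frac{107}{9} \approx -11.889$)
$c = - \frac{6964}{585}$ ($c = - \frac{107}{9} - \frac{1}{65} = - \frac{6964}{585} \approx -11.904$)
$k{\left(t \right)} = \sqrt{2} \sqrt{t}$ ($k{\left(t \right)} = \sqrt{2 t} = \sqrt{2} \sqrt{t}$)
$E = \frac{2 i \sqrt{226330}}{195}$ ($E = \sqrt{2} \sqrt{- \frac{6964}{585}} = \sqrt{2} \frac{2 i \sqrt{113165}}{195} = \frac{2 i \sqrt{226330}}{195} \approx 4.8794 i$)
$E - 8365 = \frac{2 i \sqrt{226330}}{195} - 8365 = -8365 + \frac{2 i \sqrt{226330}}{195}$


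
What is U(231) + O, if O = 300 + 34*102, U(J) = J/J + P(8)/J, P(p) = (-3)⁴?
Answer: 290240/77 ≈ 3769.4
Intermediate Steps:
P(p) = 81
U(J) = 1 + 81/J (U(J) = J/J + 81/J = 1 + 81/J)
O = 3768 (O = 300 + 3468 = 3768)
U(231) + O = (81 + 231)/231 + 3768 = (1/231)*312 + 3768 = 104/77 + 3768 = 290240/77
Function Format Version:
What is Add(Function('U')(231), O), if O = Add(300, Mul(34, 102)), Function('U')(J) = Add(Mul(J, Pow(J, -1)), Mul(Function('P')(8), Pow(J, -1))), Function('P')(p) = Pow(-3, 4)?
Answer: Rational(290240, 77) ≈ 3769.4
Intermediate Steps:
Function('P')(p) = 81
Function('U')(J) = Add(1, Mul(81, Pow(J, -1))) (Function('U')(J) = Add(Mul(J, Pow(J, -1)), Mul(81, Pow(J, -1))) = Add(1, Mul(81, Pow(J, -1))))
O = 3768 (O = Add(300, 3468) = 3768)
Add(Function('U')(231), O) = Add(Mul(Pow(231, -1), Add(81, 231)), 3768) = Add(Mul(Rational(1, 231), 312), 3768) = Add(Rational(104, 77), 3768) = Rational(290240, 77)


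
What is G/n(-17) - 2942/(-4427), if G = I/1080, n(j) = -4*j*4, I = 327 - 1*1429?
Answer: 429681683/650237760 ≈ 0.66081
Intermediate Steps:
I = -1102 (I = 327 - 1429 = -1102)
n(j) = -16*j
G = -551/540 (G = -1102/1080 = -1102*1/1080 = -551/540 ≈ -1.0204)
G/n(-17) - 2942/(-4427) = -551/(540*((-16*(-17)))) - 2942/(-4427) = -551/540/272 - 2942*(-1/4427) = -551/540*1/272 + 2942/4427 = -551/146880 + 2942/4427 = 429681683/650237760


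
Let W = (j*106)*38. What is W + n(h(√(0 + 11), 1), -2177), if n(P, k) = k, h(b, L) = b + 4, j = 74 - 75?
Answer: -6205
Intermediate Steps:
j = -1
h(b, L) = 4 + b
W = -4028 (W = -1*106*38 = -106*38 = -4028)
W + n(h(√(0 + 11), 1), -2177) = -4028 - 2177 = -6205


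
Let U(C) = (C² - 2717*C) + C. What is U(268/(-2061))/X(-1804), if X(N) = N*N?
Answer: 774922/7140419001 ≈ 0.00010853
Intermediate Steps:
U(C) = C² - 2716*C
X(N) = N²
U(268/(-2061))/X(-1804) = ((268/(-2061))*(-2716 + 268/(-2061)))/((-1804)²) = ((268*(-1/2061))*(-2716 + 268*(-1/2061)))/3254416 = -268*(-2716 - 268/2061)/2061*(1/3254416) = -268/2061*(-5597944/2061)*(1/3254416) = (1500248992/4247721)*(1/3254416) = 774922/7140419001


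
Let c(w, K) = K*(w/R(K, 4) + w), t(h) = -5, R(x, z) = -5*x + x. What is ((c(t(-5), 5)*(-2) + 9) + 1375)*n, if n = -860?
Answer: -1231090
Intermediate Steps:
R(x, z) = -4*x
c(w, K) = K*(w - w/(4*K)) (c(w, K) = K*(w/((-4*K)) + w) = K*(w*(-1/(4*K)) + w) = K*(-w/(4*K) + w) = K*(w - w/(4*K)))
((c(t(-5), 5)*(-2) + 9) + 1375)*n = ((-5*(-¼ + 5)*(-2) + 9) + 1375)*(-860) = ((-5*19/4*(-2) + 9) + 1375)*(-860) = ((-95/4*(-2) + 9) + 1375)*(-860) = ((95/2 + 9) + 1375)*(-860) = (113/2 + 1375)*(-860) = (2863/2)*(-860) = -1231090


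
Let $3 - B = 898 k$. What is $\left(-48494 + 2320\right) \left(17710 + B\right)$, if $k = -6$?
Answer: $-1066665574$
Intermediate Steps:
$B = 5391$ ($B = 3 - 898 \left(-6\right) = 3 - -5388 = 3 + 5388 = 5391$)
$\left(-48494 + 2320\right) \left(17710 + B\right) = \left(-48494 + 2320\right) \left(17710 + 5391\right) = \left(-46174\right) 23101 = -1066665574$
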